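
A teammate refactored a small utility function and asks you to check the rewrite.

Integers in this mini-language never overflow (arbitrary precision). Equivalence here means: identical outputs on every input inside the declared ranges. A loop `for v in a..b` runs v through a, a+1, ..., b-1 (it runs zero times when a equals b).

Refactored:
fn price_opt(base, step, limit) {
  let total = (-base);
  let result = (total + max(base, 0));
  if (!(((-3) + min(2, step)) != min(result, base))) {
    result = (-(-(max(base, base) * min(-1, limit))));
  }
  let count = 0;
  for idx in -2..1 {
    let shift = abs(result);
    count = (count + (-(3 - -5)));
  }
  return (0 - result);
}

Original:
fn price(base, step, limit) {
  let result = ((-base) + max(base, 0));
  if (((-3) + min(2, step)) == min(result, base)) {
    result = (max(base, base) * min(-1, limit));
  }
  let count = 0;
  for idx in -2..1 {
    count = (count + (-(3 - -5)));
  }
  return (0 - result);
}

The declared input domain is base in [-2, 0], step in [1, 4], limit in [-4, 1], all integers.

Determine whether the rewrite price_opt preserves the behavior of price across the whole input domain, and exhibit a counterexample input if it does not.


Differences: comparison usage differs; boolean connective usage differs; min/max/abs usage differs; local variable names differ; statement counts differ — yet all 72 inputs agree.
verdict: equivalent


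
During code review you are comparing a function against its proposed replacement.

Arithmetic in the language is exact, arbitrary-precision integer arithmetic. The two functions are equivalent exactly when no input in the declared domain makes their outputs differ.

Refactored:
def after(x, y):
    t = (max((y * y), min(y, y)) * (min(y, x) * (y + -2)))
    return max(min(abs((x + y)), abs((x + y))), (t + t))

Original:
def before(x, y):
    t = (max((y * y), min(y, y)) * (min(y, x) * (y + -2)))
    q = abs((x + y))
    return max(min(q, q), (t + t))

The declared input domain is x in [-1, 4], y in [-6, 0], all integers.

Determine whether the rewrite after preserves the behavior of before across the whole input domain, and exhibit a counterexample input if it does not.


Side by side, the visible changes include: local variable names differ; also arithmetic usage differs; also min/max/abs usage differs; also statement counts differ.
Tracing x=-1, y=-2: before: t=32, then q=3, then returns 64 | after: t=32, then returns 64 — matching result 64.
Sweeping the whole domain (42 inputs) finds no disagreement.
verdict: equivalent


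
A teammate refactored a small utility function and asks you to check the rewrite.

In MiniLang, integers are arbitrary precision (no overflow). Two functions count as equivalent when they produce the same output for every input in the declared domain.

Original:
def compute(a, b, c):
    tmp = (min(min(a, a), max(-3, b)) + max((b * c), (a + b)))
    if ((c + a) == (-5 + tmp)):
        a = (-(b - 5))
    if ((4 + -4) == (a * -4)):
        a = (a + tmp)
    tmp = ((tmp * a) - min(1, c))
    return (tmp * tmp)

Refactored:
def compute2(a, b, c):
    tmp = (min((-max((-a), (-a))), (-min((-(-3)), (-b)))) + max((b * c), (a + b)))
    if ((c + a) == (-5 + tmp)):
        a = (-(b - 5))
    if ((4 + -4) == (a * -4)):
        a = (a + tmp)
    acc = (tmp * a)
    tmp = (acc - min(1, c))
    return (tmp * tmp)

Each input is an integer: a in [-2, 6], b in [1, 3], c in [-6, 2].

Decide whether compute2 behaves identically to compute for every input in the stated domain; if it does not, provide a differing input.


The two versions differ — the changes include local variable names differ; and statement counts differ.
One worked example (a=-2, b=1, c=-1) — compute: tmp = -3; ((c + a) == (-5 + tmp)) -> false; ((4 + -4) == (a * -4)) -> false; tmp = 7; return 49; compute2: tmp = -3; ((c + a) == (-5 + tmp)) -> false; ((4 + -4) == (a * -4)) -> false; acc = 6; tmp = 7; return 49; agreement on 49.
Checked all 243 inputs in the declared domain: the outputs agree on every one.
verdict: equivalent


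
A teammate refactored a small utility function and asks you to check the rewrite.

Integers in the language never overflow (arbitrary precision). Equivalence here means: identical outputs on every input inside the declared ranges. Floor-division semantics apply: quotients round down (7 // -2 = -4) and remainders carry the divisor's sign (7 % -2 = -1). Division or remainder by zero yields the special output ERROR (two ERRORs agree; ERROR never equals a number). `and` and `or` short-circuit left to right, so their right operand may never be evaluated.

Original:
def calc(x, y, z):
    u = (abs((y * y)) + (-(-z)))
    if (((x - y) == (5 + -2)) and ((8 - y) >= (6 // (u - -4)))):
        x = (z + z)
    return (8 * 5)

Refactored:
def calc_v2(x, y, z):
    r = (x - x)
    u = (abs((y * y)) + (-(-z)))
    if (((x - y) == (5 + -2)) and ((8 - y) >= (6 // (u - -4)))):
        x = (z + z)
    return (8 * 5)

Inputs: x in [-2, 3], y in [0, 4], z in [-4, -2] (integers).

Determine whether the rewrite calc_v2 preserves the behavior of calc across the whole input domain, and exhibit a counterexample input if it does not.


Reading the diff, among the changes: arithmetic usage differs, and local variable names differ, and statement counts differ.
Spot check at x=-2, y=4, z=-2 — calc: u = 14; (((x - y) == (5 + -2)) and ((8 - y) >= (6 // (u - -4)))) -> false; return 40. calc_v2: r = 0; u = 14; (((x - y) == (5 + -2)) and ((8 - y) >= (6 // (u - -4)))) -> false; return 40. Both give 40.
Every one of the 90 inputs gives matching results.
verdict: equivalent


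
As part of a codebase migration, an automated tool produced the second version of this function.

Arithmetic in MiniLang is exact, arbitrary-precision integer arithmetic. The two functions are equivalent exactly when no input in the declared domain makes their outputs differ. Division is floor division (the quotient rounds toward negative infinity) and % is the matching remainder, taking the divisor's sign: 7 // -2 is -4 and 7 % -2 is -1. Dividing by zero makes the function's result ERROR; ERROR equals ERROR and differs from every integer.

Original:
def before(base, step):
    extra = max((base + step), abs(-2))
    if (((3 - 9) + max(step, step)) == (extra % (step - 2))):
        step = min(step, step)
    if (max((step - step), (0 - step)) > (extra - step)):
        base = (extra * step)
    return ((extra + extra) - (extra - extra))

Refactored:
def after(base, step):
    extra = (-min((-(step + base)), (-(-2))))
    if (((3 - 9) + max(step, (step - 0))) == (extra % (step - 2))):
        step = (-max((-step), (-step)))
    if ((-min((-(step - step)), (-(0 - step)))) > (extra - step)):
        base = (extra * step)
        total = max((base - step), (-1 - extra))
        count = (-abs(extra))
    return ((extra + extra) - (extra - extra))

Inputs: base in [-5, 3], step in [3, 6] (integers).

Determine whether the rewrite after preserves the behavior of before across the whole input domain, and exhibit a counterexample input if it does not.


On input base=-5, step=3, before returns 4 while after returns -4.
verdict: not equivalent; witness: base=-5, step=3


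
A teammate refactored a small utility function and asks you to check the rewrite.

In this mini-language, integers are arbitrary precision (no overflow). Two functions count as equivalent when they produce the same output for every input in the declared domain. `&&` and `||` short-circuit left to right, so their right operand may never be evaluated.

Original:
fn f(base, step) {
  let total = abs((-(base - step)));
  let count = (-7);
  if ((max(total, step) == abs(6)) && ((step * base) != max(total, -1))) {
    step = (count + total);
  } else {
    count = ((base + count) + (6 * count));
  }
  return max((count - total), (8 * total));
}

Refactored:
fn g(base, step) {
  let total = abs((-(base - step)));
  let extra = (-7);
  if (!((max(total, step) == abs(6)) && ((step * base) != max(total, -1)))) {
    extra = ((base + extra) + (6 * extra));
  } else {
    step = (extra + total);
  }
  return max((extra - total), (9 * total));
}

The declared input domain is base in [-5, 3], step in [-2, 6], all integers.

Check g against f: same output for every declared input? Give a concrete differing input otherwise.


There is a counterexample at base=-5, step=-2: 24 on one side, 27 on the other.
f: total := 3 | count := -7 | ((max(total, step) == abs(6)) && ((step * base) != max(total, -1))): false | count := -54 | result 24
g: total := 3 | extra := -7 | (!((max(total, step) == abs(6)) && ((step * base) != max(total, -1)))): true | extra := -54 | result 27
verdict: not equivalent; witness: base=-5, step=-2


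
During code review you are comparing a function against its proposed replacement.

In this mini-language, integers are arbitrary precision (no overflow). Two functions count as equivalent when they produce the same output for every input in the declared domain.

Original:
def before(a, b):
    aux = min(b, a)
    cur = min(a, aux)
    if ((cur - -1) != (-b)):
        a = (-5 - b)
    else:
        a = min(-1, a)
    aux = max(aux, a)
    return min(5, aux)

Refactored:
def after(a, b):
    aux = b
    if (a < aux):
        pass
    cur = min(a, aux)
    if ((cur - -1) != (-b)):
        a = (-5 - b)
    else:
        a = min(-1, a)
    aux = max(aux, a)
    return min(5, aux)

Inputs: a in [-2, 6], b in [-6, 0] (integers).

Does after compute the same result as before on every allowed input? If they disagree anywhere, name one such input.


Take a=-2, b=-1.
before: aux becomes -2; next cur becomes -2; next ((cur - -1) != (-b)) evaluates to true; next a becomes -4; next aux becomes -2; next final value -2
after: aux becomes -1; next (a < aux) evaluates to true; next cur becomes -2; next ((cur - -1) != (-b)) evaluates to true; next a becomes -4; next aux becomes -1; next final value -1
-2 != -1, so the rewrite changes behavior.
verdict: not equivalent; witness: a=-2, b=-1


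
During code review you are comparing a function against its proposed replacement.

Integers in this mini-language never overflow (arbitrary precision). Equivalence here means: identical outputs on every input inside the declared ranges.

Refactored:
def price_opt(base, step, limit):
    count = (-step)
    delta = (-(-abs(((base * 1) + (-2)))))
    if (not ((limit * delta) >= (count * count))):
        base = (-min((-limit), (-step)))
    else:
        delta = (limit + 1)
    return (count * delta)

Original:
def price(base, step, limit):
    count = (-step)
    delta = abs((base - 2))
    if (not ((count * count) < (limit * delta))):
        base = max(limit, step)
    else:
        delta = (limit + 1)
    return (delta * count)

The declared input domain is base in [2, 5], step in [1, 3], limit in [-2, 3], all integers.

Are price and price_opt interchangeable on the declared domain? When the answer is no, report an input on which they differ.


Evaluate both at base=3, step=1, limit=1.
price: count = -1; delta = 1; (not ((count * count) < (limit * delta))) -> true; base = 1; return -1
price_opt: count = -1; delta = 1; (not ((limit * delta) >= (count * count))) -> false; delta = 2; return -2
-1 vs -2 — the two versions disagree here.
verdict: not equivalent; witness: base=3, step=1, limit=1


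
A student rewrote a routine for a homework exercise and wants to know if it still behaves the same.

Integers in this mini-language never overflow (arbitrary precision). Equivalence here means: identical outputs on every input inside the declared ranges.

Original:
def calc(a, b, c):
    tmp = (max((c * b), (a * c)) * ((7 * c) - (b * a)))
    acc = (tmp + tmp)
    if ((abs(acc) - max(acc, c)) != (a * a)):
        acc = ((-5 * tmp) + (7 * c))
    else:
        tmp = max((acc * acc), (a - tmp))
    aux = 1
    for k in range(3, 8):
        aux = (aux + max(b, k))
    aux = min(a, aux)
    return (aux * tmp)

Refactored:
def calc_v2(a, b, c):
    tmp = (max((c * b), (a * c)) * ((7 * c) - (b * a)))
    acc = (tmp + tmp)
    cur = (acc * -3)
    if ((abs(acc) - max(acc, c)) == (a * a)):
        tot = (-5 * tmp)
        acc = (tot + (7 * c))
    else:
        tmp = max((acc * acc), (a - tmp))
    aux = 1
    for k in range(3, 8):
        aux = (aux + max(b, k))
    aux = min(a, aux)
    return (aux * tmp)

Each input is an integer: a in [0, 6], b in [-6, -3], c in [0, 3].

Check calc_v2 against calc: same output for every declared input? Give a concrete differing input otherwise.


Run the pair on a=1, b=-6, c=0.
calc: tmp=0, then acc=0, then ((abs(acc) - max(acc, c)) != (a * a)) is true, then acc=0, then aux=1, then (k=3), then aux=4, then (k=4), then aux=8, then (k=5), then aux=13, then (k=6), then aux=19, then (k=7), then aux=26, then aux=1, then returns 0
calc_v2: tmp=0, then acc=0, then cur=0, then ((abs(acc) - max(acc, c)) == (a * a)) is false, then tmp=1, then aux=1, then (k=3), then aux=4, then (k=4), then aux=8, then (k=5), then aux=13, then (k=6), then aux=19, then (k=7), then aux=26, then aux=1, then returns 1
0 and 1 differ, so these are not the same function on this domain.
verdict: not equivalent; witness: a=1, b=-6, c=0


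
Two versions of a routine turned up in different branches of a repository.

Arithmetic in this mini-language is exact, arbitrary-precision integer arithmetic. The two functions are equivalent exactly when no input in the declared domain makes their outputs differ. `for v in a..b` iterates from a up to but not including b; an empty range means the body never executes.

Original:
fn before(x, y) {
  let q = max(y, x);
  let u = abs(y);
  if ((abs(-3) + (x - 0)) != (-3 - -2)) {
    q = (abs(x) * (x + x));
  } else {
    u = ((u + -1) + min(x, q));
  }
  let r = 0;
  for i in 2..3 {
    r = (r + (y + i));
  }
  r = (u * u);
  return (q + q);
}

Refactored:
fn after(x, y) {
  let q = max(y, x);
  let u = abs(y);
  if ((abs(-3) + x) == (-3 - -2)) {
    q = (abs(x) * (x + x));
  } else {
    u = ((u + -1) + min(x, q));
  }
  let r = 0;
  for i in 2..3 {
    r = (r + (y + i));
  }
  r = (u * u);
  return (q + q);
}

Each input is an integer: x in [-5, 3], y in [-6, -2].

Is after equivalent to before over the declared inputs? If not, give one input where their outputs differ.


Run the pair on x=-5, y=-6.
before: q=-5, then u=6, then ((abs(-3) + (x - 0)) != (-3 - -2)) is true, then q=-50, then r=0, then (i=2), then r=-4, then r=36, then returns -100
after: q=-5, then u=6, then ((abs(-3) + x) == (-3 - -2)) is false, then u=0, then r=0, then (i=2), then r=-4, then r=0, then returns -10
-100 vs -10 — the two versions disagree here.
verdict: not equivalent; witness: x=-5, y=-6


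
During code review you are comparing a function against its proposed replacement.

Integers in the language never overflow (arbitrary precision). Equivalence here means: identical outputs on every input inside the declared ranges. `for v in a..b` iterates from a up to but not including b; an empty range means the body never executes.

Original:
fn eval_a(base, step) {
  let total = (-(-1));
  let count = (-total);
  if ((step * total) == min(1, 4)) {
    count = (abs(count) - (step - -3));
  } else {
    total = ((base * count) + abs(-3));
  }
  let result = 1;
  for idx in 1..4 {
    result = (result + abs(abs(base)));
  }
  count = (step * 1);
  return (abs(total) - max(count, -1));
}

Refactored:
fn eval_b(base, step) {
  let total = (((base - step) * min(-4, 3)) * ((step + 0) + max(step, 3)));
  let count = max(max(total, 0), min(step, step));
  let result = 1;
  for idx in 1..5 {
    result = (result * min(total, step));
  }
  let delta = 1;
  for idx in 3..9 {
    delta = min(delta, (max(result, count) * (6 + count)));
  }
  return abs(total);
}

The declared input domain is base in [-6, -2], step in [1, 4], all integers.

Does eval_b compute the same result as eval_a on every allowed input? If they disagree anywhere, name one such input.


base=-6, step=1 yields 0 from eval_a but 112 from eval_b.
verdict: not equivalent; witness: base=-6, step=1


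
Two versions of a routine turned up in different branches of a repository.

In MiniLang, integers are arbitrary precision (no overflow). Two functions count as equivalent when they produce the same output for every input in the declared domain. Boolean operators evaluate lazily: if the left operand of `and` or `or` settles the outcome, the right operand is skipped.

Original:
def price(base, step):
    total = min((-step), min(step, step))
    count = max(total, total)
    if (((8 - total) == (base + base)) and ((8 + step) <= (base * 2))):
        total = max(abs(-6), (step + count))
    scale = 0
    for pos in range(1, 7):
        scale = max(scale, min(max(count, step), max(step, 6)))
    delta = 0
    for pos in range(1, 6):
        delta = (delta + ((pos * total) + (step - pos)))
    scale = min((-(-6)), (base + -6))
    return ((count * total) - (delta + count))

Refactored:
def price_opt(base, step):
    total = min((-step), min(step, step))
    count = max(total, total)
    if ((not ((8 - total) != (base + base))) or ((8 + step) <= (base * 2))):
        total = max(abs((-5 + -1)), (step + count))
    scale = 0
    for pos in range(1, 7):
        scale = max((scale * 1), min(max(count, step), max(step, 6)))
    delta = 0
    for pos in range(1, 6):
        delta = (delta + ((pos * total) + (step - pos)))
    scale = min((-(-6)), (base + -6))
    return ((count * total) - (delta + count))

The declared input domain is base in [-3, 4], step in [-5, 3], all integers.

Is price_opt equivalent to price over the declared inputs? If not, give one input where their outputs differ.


These are not equivalent — on base=2, step=-5 the outputs split (145 vs -75).
price: total = -5; count = -5; (((8 - total) == (base + base)) and ((8 + step) <= (base * 2))) -> false; scale = 0; [pos=1]; scale = 0; [pos=2]; scale = 0; [pos=3]; scale = 0; [pos=4]; scale = 0; [pos=5]; scale = 0; [pos=6]; scale = 0; delta = 0; [pos=1]; delta = -11; [pos=2]; delta = -28; [pos=3]; delta = -51; [pos=4]; delta = -80; [pos=5]; delta = -115; scale = -4; return 145
price_opt: total = -5; count = -5; ((not ((8 - total) != (base + base))) or ((8 + step) <= (base * 2))) -> true; total = 6; scale = 0; [pos=1]; scale = 0; [pos=2]; scale = 0; [pos=3]; scale = 0; [pos=4]; scale = 0; [pos=5]; scale = 0; [pos=6]; scale = 0; delta = 0; [pos=1]; delta = 0; [pos=2]; delta = 5; [pos=3]; delta = 15; [pos=4]; delta = 30; [pos=5]; delta = 50; scale = -4; return -75
verdict: not equivalent; witness: base=2, step=-5


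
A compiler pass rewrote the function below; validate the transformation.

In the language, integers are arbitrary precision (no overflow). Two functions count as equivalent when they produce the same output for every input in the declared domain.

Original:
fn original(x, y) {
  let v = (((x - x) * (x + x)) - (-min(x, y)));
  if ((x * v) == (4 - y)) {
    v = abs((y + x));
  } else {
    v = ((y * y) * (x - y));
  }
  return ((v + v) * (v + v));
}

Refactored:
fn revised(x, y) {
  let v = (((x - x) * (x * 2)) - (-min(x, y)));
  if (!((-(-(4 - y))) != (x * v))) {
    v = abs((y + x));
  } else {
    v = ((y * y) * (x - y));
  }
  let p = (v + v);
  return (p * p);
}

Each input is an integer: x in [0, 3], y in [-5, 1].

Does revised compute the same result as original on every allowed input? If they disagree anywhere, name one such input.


Side by side, the visible changes include: boolean connective usage differs; local variable names differ; constant usage differs; arithmetic usage differs; comparison usage differs; statement counts differ.
As a probe, take x=1, y=-2: original runs v=-2, then ((x * v) == (4 - y)) is false, then v=12, then returns 576; revised runs v=-2, then (!((-(-(4 - y))) != (x * v))) is false, then v=12, then p=24, then returns 576; both end at 576.
Every one of the 28 inputs gives matching results.
verdict: equivalent


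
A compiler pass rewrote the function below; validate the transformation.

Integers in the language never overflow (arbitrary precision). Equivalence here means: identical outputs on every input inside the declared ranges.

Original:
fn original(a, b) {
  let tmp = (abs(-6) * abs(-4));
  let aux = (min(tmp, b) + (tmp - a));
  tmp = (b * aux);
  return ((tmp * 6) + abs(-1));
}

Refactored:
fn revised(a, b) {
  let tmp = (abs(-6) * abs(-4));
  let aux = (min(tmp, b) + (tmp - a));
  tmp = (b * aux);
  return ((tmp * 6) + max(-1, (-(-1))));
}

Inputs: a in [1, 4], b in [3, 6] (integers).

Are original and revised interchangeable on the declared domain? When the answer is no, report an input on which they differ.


This is a faithful refactor — min/max/abs usage differs, plus constant usage differs, but the computed results match everywhere.
Spot check at a=1, b=6 — original: tmp=24, then aux=29, then tmp=174, then returns 1045. revised: tmp=24, then aux=29, then tmp=174, then returns 1045. Both give 1045.
Across all 16 domain points the two functions coincide.
verdict: equivalent


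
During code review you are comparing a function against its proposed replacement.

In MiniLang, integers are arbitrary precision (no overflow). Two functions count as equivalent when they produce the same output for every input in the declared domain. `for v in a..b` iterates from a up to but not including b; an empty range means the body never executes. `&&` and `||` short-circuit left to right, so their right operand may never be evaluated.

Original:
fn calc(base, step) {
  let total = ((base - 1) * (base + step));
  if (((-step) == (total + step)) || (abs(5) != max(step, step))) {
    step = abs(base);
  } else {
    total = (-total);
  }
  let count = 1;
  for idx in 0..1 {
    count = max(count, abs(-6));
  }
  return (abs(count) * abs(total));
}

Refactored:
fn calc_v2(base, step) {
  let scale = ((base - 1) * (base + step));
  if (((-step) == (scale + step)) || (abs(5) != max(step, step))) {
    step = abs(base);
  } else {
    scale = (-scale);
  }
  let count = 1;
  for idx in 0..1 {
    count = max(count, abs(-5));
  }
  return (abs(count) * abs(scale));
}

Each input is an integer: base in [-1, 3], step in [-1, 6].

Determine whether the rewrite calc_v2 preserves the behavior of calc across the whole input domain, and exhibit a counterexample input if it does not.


There is a counterexample at base=-1, step=-1: 24 on one side, 20 on the other.
calc: total := 4 | (((-step) == (total + step)) || (abs(5) != max(step, step))): true | step := 1 | count := 1 | iter idx=0: | count := 6 | result 24
calc_v2: scale := 4 | (((-step) == (scale + step)) || (abs(5) != max(step, step))): true | step := 1 | count := 1 | iter idx=0: | count := 5 | result 20
verdict: not equivalent; witness: base=-1, step=-1


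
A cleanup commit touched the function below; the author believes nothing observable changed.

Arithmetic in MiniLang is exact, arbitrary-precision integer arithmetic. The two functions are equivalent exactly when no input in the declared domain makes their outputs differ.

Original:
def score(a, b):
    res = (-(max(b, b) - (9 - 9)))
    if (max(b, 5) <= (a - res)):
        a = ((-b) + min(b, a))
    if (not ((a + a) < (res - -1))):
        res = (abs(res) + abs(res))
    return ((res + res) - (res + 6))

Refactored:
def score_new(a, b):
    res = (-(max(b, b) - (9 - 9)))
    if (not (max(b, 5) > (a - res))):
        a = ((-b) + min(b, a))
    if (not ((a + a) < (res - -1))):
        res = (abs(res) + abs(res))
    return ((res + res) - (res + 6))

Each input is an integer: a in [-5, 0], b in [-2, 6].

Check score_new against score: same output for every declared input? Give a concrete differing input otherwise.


Differences: comparison usage differs; boolean connective usage differs — yet all 54 inputs agree.
verdict: equivalent


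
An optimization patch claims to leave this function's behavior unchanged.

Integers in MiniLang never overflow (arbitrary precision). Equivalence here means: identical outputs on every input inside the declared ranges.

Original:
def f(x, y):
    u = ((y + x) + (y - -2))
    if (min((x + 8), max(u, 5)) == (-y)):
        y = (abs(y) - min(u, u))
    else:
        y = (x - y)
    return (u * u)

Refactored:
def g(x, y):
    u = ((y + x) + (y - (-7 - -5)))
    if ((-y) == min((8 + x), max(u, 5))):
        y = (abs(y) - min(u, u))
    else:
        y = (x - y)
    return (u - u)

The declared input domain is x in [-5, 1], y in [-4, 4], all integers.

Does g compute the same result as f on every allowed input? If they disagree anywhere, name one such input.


The rewrite breaks on x=-5, y=-4, where the results are 121 and 0.
f: u = -11; (min((x + 8), max(u, 5)) == (-y)) -> false; y = -1; return 121
g: u = -11; ((-y) == min((8 + x), max(u, 5))) -> false; y = -1; return 0
verdict: not equivalent; witness: x=-5, y=-4


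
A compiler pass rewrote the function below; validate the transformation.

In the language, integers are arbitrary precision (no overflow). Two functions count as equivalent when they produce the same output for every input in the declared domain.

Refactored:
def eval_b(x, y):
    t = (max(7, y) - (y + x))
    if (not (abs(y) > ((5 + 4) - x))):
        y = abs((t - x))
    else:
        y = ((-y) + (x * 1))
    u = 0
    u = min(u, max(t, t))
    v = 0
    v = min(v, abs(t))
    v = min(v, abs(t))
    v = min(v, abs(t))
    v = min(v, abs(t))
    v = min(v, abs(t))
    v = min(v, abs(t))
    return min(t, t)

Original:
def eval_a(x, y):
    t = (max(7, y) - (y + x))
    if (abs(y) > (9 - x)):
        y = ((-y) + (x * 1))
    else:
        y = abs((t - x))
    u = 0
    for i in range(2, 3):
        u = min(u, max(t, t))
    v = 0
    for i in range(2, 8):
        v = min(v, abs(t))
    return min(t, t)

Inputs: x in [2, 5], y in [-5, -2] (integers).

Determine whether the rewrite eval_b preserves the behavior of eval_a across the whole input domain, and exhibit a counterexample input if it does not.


Comparing the listings, the differences include: boolean connective usage differs, plus min/max/abs usage differs, plus loop structure differs, plus arithmetic usage differs, plus statement counts differ, plus constant usage differs, plus local variable names differ.
Tracing x=5, y=-2: eval_a: t=4, then (abs(y) > (9 - x)) is false, then y=1, then u=0, then (i=2), then u=0, then v=0, then (i=2), then v=0, then (i=3), then v=0, then (i=4), then v=0, then (i=5), then v=0, then (i=6), then v=0, then (i=7), then v=0, then returns 4 | eval_b: t=4, then (not (abs(y) > ((5 + 4) - x))) is true, then y=1, then u=0, then u=0, then v=0, then v=0, then v=0, then v=0, then v=0, then v=0, then v=0, then returns 4 — matching result 4.
Sweeping the whole domain (16 inputs) finds no disagreement.
verdict: equivalent


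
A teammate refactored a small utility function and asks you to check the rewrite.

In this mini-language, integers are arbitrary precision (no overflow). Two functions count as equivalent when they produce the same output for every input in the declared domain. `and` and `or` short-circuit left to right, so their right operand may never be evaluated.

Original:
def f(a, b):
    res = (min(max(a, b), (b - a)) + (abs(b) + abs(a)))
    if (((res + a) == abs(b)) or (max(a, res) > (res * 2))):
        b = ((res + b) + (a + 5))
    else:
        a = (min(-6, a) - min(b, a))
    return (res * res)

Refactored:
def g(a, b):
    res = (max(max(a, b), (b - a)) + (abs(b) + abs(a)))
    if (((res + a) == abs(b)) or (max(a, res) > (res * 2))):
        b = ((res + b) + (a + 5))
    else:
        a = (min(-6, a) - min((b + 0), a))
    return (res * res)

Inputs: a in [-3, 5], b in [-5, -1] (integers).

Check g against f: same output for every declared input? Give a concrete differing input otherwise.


The rewrite breaks on a=-3, b=-5, where the results are 25 and 36.
f: res := 5 | (((res + a) == abs(b)) or (max(a, res) > (res * 2))): false | a := -1 | result 25
g: res := 6 | (((res + a) == abs(b)) or (max(a, res) > (res * 2))): false | a := -1 | result 36
verdict: not equivalent; witness: a=-3, b=-5


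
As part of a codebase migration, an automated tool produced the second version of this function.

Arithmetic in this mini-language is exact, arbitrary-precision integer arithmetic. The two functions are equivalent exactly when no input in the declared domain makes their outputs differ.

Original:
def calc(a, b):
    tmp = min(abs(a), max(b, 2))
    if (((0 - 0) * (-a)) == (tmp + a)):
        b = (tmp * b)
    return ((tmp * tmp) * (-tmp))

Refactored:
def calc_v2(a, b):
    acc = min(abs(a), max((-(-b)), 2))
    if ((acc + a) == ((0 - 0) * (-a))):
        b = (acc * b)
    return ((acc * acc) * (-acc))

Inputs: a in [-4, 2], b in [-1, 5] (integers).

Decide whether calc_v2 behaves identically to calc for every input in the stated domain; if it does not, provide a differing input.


Side by side, the visible changes include: local variable names differ.
Tracing a=-4, b=2: calc: tmp := 2 | (((0 - 0) * (-a)) == (tmp + a)): false | result -8 | calc_v2: acc := 2 | ((acc + a) == ((0 - 0) * (-a))): false | result -8 — matching result -8.
Checked all 49 inputs in the declared domain: the outputs agree on every one.
verdict: equivalent


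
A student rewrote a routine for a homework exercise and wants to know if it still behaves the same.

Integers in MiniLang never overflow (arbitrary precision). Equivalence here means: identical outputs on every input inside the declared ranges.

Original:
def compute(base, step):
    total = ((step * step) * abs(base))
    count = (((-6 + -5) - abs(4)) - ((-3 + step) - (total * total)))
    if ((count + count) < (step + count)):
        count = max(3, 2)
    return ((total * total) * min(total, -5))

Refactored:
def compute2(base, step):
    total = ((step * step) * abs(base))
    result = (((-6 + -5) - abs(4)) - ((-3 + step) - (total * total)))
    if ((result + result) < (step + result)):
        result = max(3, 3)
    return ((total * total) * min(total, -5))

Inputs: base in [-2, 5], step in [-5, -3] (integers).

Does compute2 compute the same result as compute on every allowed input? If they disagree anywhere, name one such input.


Although `2` became `3`, no input in the stated domain can expose it.
Tracing base=-2, step=-5: compute: total = 50; count = 2493; ((count + count) < (step + count)) -> false; return -12500 | compute2: total = 50; result = 2493; ((result + result) < (step + result)) -> false; return -12500 — matching result -12500.
Sweeping the whole domain (24 inputs) finds no disagreement.
verdict: equivalent


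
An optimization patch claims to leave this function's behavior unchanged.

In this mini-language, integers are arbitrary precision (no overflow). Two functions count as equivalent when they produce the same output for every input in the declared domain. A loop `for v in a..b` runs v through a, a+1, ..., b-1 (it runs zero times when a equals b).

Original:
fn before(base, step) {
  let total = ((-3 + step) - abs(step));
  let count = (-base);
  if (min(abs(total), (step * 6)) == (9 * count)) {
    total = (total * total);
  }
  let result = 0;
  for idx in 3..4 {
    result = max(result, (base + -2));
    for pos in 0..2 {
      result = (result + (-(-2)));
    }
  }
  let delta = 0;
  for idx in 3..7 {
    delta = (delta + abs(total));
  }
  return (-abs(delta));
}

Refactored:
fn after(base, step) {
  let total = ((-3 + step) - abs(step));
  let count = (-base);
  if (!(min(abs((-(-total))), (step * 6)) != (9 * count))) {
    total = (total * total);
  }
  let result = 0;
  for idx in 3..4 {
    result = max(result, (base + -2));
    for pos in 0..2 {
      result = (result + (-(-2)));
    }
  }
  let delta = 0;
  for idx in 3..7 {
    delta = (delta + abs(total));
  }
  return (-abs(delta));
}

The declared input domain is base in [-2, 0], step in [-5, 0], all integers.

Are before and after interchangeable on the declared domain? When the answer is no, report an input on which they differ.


Reading the diff, among the changes: boolean connective usage differs, plus comparison usage differs.
Spot check at base=0, step=-2 — before: total := -7 | count := 0 | (min(abs(total), (step * 6)) == (9 * count)): false | result := 0 | iter idx=3: | result := 0 | iter pos=0: | result := 2 | iter pos=1: | result := 4 | delta := 0 | iter idx=3: | delta := 7 | iter idx=4: | delta := 14 | iter idx=5: | delta := 21 | iter idx=6: | delta := 28 | result -28. after: total := -7 | count := 0 | (!(min(abs((-(-total))), (step * 6)) != (9 * count))): false | result := 0 | iter idx=3: | result := 0 | iter pos=0: | result := 2 | iter pos=1: | result := 4 | delta := 0 | iter idx=3: | delta := 7 | iter idx=4: | delta := 14 | iter idx=5: | delta := 21 | iter idx=6: | delta := 28 | result -28. Both give -28.
Every one of the 18 inputs gives matching results.
verdict: equivalent


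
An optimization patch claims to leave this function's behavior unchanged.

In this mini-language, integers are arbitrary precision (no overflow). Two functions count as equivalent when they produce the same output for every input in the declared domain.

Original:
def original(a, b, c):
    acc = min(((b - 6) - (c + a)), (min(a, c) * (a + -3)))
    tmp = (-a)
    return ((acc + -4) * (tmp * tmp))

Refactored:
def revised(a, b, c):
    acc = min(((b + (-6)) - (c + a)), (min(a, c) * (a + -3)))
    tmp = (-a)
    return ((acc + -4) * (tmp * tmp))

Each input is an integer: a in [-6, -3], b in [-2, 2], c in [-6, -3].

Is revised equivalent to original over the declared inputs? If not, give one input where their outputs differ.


The two versions differ — the changes include arithmetic usage differs.
As a probe, take a=-5, b=-2, c=-3: original runs acc=0, then tmp=5, then returns -100; revised runs acc=0, then tmp=5, then returns -100; both end at -100.
An exhaustive pass over the 80 declared inputs shows identical outputs.
verdict: equivalent


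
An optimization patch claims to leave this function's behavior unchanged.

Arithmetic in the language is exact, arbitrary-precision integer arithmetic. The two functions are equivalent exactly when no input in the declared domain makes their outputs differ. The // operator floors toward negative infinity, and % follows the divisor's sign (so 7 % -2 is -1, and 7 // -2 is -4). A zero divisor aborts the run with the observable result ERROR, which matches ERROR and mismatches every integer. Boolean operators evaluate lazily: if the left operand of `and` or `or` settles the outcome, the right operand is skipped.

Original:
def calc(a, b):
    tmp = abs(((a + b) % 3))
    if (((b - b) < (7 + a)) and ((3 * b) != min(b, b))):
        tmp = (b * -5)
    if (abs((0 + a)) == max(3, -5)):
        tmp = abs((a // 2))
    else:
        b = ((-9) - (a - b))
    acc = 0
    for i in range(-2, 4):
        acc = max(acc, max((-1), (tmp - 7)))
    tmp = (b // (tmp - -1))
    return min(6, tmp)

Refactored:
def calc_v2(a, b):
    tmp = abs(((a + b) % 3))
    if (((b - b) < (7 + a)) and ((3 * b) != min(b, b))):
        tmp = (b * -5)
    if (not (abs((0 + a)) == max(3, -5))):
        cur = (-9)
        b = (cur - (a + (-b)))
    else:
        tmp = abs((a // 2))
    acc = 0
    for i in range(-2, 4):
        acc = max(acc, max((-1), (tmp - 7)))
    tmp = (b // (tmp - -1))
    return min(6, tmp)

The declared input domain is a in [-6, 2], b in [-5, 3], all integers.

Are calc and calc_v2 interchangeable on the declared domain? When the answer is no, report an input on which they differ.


Behavior is preserved: although arithmetic usage differs; also boolean connective usage differs; also local variable names differ; also statement counts differ, the outputs never diverge.
Spot check at a=2, b=2 — calc: tmp = 1; (((b - b) < (7 + a)) and ((3 * b) != min(b, b))) -> true; tmp = -10; (abs((0 + a)) == max(3, -5)) -> false; b = -9; acc = 0; [i=-2]; acc = 0; [i=-1]; acc = 0; [i=0]; acc = 0; [i=1]; acc = 0; [i=2]; acc = 0; [i=3]; acc = 0; tmp = 1; return 1. calc_v2: tmp = 1; (((b - b) < (7 + a)) and ((3 * b) != min(b, b))) -> true; tmp = -10; (not (abs((0 + a)) == max(3, -5))) -> true; cur = -9; b = -9; acc = 0; [i=-2]; acc = 0; [i=-1]; acc = 0; [i=0]; acc = 0; [i=1]; acc = 0; [i=2]; acc = 0; [i=3]; acc = 0; tmp = 1; return 1. Both give 1.
Checked all 81 inputs in the declared domain: the outputs agree on every one.
verdict: equivalent


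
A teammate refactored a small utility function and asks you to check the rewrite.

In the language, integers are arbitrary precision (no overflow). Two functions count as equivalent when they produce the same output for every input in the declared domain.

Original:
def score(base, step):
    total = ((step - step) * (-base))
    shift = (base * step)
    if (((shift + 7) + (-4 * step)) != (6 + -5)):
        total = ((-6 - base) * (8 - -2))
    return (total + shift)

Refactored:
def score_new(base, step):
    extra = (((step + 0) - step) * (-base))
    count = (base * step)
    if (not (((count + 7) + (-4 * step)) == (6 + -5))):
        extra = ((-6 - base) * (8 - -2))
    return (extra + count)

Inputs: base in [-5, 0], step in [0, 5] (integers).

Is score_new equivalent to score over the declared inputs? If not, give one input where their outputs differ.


Side by side, the visible changes include: boolean connective usage differs; comparison usage differs; arithmetic usage differs; constant usage differs; local variable names differ.
One worked example (base=-1, step=3) — score: total := 0 | shift := -3 | (((shift + 7) + (-4 * step)) != (6 + -5)): true | total := -50 | result -53; score_new: extra := 0 | count := -3 | (not (((count + 7) + (-4 * step)) == (6 + -5))): true | extra := -50 | result -53; agreement on -53.
Every one of the 36 inputs gives matching results.
verdict: equivalent


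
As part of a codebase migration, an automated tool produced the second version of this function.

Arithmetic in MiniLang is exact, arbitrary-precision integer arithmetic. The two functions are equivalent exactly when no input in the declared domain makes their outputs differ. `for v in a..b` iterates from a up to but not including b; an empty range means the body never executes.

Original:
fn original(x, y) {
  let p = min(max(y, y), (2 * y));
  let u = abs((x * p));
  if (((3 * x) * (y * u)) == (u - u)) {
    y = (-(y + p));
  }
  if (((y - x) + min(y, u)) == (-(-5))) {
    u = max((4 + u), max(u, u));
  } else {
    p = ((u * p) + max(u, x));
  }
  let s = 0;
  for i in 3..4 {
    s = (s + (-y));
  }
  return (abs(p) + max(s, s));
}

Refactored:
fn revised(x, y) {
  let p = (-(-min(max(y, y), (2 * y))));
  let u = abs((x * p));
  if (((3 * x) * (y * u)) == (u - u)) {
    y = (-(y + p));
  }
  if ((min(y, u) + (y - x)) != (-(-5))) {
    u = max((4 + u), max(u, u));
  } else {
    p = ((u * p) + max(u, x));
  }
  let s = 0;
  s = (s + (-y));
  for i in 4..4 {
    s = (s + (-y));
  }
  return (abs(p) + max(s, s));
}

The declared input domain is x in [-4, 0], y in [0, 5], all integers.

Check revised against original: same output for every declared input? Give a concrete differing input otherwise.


Try x=-4, y=1.
original: p := 1 | u := 4 | (((3 * x) * (y * u)) == (u - u)): false | (((y - x) + min(y, u)) == (-(-5))): false | p := 8 | s := 0 | iter i=3: | s := -1 | result 7
revised: p := 1 | u := 4 | (((3 * x) * (y * u)) == (u - u)): false | ((min(y, u) + (y - x)) != (-(-5))): true | u := 8 | s := 0 | s := -1 | loop over i: empty range | result 0
7 vs 0 — the two versions disagree here.
verdict: not equivalent; witness: x=-4, y=1


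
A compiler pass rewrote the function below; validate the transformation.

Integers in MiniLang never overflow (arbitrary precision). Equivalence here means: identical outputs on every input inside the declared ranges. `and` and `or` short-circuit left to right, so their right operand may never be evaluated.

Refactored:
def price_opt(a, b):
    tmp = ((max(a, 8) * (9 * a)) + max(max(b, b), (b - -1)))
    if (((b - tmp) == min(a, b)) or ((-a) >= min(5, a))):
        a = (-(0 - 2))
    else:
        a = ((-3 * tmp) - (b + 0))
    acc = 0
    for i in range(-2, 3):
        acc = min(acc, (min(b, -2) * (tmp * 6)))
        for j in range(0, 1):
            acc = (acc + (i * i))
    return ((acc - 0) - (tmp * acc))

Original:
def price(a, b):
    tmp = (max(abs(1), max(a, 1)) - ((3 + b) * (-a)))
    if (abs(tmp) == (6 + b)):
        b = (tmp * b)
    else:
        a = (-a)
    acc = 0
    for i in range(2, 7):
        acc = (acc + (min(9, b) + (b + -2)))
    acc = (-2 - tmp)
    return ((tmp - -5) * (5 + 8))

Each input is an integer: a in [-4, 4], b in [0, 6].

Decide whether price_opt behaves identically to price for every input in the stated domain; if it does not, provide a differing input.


These are not equivalent — on a=-4, b=0 the outputs split (-78 vs 2880).
price: tmp = -11; (abs(tmp) == (6 + b)) -> false; a = 4; acc = 0; [i=2]; acc = -2; [i=3]; acc = -4; [i=4]; acc = -6; [i=5]; acc = -8; [i=6]; acc = -10; acc = 9; return -78
price_opt: tmp = -287; (((b - tmp) == min(a, b)) or ((-a) >= min(5, a))) -> true; a = 2; acc = 0; [i=-2]; acc = 0; [j=0]; acc = 4; [i=-1]; acc = 4; [j=0]; acc = 5; [i=0]; acc = 5; [j=0]; acc = 5; [i=1]; acc = 5; [j=0]; acc = 6; [i=2]; acc = 6; [j=0]; acc = 10; return 2880
verdict: not equivalent; witness: a=-4, b=0
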